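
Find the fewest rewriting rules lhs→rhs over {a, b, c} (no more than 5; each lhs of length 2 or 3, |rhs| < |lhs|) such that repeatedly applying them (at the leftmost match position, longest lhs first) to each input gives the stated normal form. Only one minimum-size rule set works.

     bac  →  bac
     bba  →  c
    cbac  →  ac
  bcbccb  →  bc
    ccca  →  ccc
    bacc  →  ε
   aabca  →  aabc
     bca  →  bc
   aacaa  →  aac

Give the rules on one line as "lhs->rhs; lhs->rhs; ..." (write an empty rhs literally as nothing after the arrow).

  | bac
  | bba => ca => c
  | cbac => ac
  | bcbccb => bccb => bc

acc->bb; bb->c; ca->c; cb->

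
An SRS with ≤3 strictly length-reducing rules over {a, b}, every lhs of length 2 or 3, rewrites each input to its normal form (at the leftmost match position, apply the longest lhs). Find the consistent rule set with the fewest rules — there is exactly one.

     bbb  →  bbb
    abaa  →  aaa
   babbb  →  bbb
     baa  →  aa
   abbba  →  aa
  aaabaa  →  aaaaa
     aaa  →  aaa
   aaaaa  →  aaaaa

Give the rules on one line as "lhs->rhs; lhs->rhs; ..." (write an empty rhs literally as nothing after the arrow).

ba->a; bab->b

  | bbb
  | abaa => aaa
  | babbb => bbb
  | baa => aa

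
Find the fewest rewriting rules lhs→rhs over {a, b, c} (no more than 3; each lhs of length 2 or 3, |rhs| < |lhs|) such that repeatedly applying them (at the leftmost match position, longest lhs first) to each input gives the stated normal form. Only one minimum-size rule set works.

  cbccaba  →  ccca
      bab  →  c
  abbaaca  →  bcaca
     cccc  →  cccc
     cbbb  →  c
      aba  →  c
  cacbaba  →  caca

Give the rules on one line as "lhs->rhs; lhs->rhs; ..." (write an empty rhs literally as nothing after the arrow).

  | cbccaba => cccaba => cccba => ccca
  | bab => cb => c
  | abbaaca => bbaaca => bcaca
  | cccc

ab->b; ba->c; cb->c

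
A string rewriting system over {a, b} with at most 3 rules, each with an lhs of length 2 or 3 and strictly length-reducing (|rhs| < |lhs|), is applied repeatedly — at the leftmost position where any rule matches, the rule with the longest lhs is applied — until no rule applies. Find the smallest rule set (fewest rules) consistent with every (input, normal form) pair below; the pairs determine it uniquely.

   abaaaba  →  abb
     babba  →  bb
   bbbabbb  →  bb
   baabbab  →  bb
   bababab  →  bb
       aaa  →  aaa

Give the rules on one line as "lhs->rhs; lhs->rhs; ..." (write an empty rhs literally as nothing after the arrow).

  | abaaaba => abaaba => ababa => abba => abb
  | babba => bbba => bba => bb
  | bbbabbb => bbabbb => bbbbb => bbbb => bbb => bb
  | baabbab => babbab => bbbab => bbab => bbb => bb

ba->b; bbb->bb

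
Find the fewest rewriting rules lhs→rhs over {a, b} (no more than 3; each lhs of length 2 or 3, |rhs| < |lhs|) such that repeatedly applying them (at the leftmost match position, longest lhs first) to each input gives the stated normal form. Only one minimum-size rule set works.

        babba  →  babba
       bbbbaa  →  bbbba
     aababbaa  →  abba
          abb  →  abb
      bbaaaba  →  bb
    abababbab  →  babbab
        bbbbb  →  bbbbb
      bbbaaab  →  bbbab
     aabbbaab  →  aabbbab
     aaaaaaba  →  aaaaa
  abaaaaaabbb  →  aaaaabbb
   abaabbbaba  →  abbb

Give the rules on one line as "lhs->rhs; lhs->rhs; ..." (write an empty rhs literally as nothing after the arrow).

  | babba
  | bbbbaa => bbbba
  | aababbaa => abbaa => abba
  | abb

aba->; baa->ba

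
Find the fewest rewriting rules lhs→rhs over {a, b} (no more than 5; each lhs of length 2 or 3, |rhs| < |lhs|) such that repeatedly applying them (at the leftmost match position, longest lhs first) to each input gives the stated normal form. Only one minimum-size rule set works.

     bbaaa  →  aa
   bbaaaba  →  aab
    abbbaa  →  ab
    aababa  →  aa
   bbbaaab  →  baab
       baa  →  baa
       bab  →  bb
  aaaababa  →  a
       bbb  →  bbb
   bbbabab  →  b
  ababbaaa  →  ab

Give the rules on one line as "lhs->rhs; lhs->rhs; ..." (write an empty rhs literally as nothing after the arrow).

aaa->; aba->ab; bab->bb; bba->

  | bbaaa => aa
  | bbaaaba => aaba => aab
  | abbbaa => aba => ab
  | aababa => aabba => aa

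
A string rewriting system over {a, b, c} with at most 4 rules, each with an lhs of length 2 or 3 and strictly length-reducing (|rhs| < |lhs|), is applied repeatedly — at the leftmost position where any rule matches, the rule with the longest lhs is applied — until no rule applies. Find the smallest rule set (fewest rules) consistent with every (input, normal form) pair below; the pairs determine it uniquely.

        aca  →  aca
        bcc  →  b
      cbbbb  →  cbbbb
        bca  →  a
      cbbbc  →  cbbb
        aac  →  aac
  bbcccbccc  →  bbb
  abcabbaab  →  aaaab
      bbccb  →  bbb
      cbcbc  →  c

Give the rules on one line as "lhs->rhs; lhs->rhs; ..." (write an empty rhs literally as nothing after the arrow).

ba->a; bc->b; cbc->c

  | aca
  | bcc => bc => b
  | cbbbb
  | bca => ba => a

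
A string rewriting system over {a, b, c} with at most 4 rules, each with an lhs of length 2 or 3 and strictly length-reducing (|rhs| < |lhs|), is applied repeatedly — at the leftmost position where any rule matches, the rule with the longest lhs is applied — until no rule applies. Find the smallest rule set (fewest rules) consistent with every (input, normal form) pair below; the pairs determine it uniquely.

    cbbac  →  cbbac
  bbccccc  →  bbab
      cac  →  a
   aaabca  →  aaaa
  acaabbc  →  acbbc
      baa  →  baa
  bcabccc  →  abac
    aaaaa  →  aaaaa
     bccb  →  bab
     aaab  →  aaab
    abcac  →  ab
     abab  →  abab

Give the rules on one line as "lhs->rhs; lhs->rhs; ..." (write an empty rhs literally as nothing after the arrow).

aac->ab; bca->a; ca->c; cc->a

  | cbbac
  | bbccccc => bbaccc => bbaac => bbab
  | cac => cc => a
  | aaabca => aaaa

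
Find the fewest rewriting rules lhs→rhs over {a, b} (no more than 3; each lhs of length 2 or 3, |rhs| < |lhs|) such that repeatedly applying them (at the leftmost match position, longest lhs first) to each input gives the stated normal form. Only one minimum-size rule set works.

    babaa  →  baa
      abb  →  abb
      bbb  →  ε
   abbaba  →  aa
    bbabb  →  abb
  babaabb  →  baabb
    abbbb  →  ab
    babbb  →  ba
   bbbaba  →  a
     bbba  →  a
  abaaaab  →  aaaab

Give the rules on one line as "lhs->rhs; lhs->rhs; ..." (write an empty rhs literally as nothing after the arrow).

aba->a; bba->a; bbb->

  | babaa => baa
  | abb
  | bbb => ε
  | abbaba => aaba => aa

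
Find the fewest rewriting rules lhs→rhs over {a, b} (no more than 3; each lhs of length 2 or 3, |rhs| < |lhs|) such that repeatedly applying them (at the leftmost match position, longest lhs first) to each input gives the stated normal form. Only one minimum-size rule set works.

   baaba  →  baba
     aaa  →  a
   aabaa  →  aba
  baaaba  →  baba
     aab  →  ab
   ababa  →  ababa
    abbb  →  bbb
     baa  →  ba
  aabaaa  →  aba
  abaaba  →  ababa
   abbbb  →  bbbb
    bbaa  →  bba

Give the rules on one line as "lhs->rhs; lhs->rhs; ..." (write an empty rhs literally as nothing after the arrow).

aa->a; abb->bb

  | baaba => baba
  | aaa => aa => a
  | aabaa => abaa => aba
  | baaaba => baaba => baba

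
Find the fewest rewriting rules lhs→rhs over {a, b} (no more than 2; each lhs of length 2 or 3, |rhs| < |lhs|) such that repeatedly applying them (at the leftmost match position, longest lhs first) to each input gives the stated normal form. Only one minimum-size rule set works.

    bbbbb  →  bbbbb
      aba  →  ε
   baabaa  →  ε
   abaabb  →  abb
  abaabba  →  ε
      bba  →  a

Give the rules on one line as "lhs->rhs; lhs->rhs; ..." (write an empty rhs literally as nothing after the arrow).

aa->; ba->a

  | bbbbb
  | aba => aa => ε
  | baabaa => aabaa => baa => aa => ε
  | abaabb => aaabb => abb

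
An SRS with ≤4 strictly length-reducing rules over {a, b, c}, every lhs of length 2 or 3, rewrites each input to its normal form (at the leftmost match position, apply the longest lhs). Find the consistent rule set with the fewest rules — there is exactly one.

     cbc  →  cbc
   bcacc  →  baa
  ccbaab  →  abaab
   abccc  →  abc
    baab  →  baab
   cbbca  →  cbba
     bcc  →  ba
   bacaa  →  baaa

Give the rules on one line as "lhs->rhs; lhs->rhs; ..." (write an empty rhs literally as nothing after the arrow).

ca->a; cc->a; ccc->c

  | cbc
  | bcacc => bacc => baa
  | ccbaab => abaab
  | abccc => abc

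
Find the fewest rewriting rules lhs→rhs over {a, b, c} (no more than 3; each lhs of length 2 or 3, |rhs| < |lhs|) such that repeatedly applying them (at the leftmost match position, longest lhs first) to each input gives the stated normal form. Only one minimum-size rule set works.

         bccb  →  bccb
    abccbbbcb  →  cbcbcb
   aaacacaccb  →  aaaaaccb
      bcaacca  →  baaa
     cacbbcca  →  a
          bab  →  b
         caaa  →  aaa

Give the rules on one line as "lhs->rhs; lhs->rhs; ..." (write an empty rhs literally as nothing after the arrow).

ab->; ca->a; cbb->bc

  | bccb
  | abccbbbcb => ccbbbcb => cbcbcb
  | aaacacaccb => aaaacaccb => aaaaaccb
  | bcaacca => baacca => baaca => baaa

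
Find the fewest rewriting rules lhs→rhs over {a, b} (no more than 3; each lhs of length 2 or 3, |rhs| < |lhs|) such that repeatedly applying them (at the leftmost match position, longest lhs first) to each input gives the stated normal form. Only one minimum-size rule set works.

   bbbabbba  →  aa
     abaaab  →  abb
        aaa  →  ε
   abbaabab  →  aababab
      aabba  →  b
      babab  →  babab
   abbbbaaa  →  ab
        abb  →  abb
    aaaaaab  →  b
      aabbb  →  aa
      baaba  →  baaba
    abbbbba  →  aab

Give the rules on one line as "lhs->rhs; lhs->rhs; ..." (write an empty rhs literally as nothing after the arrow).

aaa->; bba->ab; bbb->

  | bbbabbba => abbba => aa
  | abaaab => abb
  | aaa => ε
  | abbaabab => aababab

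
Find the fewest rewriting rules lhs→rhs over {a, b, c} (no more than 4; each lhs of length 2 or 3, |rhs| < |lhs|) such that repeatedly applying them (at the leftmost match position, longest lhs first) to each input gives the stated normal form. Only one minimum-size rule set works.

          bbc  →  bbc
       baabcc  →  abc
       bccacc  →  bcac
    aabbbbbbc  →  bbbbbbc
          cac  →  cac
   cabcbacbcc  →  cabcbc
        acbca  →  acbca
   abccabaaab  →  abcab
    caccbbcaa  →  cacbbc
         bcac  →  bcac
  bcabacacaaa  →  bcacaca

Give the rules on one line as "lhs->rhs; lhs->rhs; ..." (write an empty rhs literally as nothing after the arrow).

aa->; ba->; cc->c

  | bbc
  | baabcc => abcc => abc
  | bccacc => bcacc => bcac
  | aabbbbbbc => bbbbbbc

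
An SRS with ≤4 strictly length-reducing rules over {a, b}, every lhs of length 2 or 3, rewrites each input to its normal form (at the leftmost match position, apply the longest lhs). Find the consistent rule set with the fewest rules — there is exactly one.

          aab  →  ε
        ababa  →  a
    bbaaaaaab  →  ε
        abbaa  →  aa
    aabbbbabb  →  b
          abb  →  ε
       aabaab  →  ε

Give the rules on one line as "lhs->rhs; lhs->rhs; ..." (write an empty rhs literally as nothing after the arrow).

  | aab => bb => ε
  | ababa => baba => bba => a
  | bbaaaaaab => aaaaaab => aaaabb => aabbb => bbbb => bb => ε
  | abbaa => bbaa => aa

aab->bb; ab->b; bb->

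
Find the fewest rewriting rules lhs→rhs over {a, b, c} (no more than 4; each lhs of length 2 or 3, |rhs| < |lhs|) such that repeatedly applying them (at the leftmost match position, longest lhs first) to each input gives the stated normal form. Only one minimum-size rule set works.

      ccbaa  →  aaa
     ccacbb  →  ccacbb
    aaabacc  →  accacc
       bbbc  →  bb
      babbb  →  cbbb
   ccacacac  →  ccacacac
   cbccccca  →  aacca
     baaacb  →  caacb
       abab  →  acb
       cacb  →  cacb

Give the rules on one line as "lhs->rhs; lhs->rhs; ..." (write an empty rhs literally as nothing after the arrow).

aab->cc; ba->c; bc->; ccc->aa

  | ccbaa => ccca => aaa
  | ccacbb
  | aaabacc => accacc
  | bbbc => bb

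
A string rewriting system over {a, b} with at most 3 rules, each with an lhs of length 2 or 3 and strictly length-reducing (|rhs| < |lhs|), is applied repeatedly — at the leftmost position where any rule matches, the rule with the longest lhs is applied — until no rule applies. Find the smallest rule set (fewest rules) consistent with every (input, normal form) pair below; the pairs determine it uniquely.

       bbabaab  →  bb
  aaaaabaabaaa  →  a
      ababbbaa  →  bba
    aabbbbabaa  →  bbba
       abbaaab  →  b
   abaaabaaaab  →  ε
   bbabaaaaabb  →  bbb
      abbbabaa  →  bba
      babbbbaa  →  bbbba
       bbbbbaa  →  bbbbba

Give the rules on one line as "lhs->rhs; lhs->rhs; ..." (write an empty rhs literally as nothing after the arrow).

  | bbabaab => bbaab => bbab => bb
  | aaaaabaabaaa => aaaabaabaaa => aaabaabaaa => aabaabaaa => abaabaaa => aabaaa => abaaa => aaa => aa => a
  | ababbbaa => abbbaa => bbaa => bba
  | aabbbbabaa => abbbbabaa => bbbabaa => bbbaa => bbba

aa->a; ab->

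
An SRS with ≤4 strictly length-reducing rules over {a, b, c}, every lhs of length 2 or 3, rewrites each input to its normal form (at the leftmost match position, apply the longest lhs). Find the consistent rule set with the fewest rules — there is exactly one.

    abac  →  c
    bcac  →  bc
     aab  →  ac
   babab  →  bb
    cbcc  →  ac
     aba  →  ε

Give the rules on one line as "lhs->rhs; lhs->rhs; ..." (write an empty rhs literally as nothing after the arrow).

  | abac => cac => c
  | bcac => bc
  | aab => ac
  | babab => bcab => bb

ab->c; ca->; cbc->a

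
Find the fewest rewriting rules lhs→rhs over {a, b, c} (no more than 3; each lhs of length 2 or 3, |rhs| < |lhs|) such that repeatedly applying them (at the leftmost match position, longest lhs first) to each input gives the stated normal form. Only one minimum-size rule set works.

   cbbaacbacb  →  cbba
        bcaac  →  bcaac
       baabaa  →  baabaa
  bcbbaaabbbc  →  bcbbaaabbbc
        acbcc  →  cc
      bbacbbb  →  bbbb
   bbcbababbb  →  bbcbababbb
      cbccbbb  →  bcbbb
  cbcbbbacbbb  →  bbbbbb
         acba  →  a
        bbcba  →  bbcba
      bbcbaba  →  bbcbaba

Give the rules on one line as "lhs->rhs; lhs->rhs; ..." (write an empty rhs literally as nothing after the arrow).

  | cbbaacbacb => cbbaacb => cbba
  | bcaac
  | baabaa
  | bcbbaaabbbc

acb->; cbc->b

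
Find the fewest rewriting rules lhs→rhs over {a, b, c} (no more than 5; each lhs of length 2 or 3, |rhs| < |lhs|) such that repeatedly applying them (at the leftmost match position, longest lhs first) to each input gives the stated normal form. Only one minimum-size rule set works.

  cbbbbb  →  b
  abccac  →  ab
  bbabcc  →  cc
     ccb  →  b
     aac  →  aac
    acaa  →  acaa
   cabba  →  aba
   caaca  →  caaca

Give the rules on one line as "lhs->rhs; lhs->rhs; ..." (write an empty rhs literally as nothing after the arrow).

abc->; bb->c; cac->ab; cb->b

  | cbbbbb => bbbbb => cbbb => bbb => cb => b
  | abccac => cac => ab
  | bbabcc => cabcc => cc
  | ccb => cb => b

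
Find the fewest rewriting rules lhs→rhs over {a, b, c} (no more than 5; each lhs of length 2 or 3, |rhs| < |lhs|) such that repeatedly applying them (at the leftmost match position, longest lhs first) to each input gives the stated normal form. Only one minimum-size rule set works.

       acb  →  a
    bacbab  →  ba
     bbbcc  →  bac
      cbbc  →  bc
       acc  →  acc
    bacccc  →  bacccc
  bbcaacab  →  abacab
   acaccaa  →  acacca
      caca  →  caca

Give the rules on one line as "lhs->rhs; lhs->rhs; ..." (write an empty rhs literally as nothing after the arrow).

aa->a; bab->ba; bbc->ab; cb->

  | acb => a
  | bacbab => baab => bab => ba
  | bbbcc => babc => bac
  | cbbc => bc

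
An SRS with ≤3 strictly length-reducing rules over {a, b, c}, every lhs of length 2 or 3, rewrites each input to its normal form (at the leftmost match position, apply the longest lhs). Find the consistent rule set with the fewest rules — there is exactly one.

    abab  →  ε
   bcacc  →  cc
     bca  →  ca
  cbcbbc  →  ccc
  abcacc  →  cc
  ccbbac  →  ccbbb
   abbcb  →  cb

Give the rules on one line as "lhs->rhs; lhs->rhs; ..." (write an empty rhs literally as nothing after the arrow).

ab->; ac->b; bc->c

  | abab => ab => ε
  | bcacc => cacc => cbc => cc
  | bca => ca
  | cbcbbc => ccbbc => ccbc => ccc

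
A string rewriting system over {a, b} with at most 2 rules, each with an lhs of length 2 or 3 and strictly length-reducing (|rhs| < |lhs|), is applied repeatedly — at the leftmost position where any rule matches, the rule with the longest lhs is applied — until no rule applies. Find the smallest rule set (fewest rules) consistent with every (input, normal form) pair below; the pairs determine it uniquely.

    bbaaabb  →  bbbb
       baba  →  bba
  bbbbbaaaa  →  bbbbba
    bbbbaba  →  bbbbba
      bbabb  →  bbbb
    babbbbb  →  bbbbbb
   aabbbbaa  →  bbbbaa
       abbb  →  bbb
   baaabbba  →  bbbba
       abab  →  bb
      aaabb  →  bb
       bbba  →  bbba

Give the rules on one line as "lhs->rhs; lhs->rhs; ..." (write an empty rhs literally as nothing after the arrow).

  | bbaaabb => bbbb
  | baba => bba
  | bbbbbaaaa => bbbbba
  | bbbbaba => bbbbba

aaa->; ab->b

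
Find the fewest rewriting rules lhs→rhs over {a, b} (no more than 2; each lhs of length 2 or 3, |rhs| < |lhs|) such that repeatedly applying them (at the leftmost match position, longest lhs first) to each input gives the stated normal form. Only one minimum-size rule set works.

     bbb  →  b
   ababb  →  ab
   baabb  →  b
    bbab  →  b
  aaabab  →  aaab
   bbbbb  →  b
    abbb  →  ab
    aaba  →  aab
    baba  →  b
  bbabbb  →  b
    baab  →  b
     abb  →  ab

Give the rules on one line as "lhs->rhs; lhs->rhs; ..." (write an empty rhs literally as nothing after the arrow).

  | bbb => bb => b
  | ababb => abbb => abb => ab
  | baabb => babb => bbb => bb => b
  | bbab => bab => bb => b

ba->b; bb->b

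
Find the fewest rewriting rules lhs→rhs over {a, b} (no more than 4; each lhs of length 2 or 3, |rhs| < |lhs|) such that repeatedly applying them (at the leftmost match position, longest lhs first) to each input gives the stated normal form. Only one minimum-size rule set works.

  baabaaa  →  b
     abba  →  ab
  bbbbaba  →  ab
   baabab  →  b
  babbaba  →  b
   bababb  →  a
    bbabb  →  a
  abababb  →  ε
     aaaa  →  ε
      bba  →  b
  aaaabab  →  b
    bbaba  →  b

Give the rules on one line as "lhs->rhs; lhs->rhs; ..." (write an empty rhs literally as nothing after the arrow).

aa->; ba->b; bb->b; bbb->a

  | baabaaa => babaaa => bbaaa => baaa => baa => ba => b
  | abba => aba => ab
  | bbbbaba => ababa => abba => aba => ab
  | baabab => babab => bbab => bab => bb => b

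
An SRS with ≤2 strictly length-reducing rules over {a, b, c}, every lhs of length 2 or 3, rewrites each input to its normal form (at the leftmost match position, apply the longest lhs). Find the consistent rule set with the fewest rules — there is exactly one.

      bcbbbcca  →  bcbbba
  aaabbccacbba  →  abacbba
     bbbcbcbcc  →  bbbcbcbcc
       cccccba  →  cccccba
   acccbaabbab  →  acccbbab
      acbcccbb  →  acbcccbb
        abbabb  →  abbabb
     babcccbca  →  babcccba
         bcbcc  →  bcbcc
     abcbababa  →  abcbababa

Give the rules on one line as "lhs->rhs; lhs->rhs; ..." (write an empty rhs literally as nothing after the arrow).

aab->; ca->a

  | bcbbbcca => bcbbbca => bcbbba
  | aaabbccacbba => abccacbba => abcacbba => abacbba
  | bbbcbcbcc
  | cccccba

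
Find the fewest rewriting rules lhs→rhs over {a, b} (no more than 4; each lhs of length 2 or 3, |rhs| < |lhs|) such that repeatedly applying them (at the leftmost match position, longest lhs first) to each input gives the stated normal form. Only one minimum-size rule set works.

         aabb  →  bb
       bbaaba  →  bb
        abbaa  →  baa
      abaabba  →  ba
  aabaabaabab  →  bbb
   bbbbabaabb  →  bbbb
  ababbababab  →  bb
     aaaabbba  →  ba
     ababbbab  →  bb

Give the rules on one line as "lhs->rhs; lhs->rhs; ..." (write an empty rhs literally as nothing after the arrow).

  | aabb => abb => bb
  | bbaaba => baaba => baab => bab => bb
  | abbaa => bbaa => baa
  | abaabba => ababba => abbba => bbba => bba => ba

ab->b; aba->ab; bba->ba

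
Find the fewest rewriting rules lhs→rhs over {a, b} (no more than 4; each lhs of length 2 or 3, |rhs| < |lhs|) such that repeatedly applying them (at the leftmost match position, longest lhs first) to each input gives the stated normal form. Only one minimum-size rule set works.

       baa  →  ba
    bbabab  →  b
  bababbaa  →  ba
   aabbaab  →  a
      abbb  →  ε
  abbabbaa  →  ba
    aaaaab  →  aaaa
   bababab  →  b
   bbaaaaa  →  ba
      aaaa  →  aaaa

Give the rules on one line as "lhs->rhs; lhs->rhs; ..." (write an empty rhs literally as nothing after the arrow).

  | baa => ba
  | bbabab => babab => bab => b
  | bababbaa => babbaa => bbaa => baa => ba
  | aabbaab => abaab => aab => a

ab->; baa->ba; bb->; bba->ba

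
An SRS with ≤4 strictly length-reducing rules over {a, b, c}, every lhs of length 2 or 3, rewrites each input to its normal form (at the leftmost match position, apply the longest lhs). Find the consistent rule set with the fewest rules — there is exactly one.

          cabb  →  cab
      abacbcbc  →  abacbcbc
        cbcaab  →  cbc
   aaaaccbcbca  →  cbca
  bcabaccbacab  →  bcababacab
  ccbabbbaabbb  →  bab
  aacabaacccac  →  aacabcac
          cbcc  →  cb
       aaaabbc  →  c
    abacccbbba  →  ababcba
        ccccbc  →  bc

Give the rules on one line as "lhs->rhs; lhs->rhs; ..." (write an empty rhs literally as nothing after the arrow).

aab->; bb->b; cc->b

  | cabb => cab
  | abacbcbc
  | cbcaab => cbc
  | aaaaccbcbca => aaaabbcbca => aabcbca => cbca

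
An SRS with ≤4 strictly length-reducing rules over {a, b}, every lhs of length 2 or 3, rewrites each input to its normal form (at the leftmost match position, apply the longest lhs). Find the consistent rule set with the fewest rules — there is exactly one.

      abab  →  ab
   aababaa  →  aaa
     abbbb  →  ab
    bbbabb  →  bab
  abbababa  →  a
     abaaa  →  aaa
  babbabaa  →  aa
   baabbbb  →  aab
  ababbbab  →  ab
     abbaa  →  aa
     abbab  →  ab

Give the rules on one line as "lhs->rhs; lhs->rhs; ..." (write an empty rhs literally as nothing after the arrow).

  | abab => ab
  | aababaa => aabaa => aaa
  | abbbb => abbb => abb => ab
  | bbbabb => bbabb => babb => bab

aba->a; baa->aa; bb->b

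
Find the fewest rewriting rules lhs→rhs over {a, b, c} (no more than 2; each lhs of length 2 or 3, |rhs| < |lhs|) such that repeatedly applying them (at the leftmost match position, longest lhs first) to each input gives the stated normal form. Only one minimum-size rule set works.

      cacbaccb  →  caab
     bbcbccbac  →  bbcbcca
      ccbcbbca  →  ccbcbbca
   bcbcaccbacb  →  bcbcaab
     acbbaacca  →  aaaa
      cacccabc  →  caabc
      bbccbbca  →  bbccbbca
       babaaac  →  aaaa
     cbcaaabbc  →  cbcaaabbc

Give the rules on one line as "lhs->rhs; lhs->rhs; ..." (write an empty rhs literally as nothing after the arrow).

  | cacbaccb => cabaccb => caaccb => caacb => caab
  | bbcbccbac => bbcbccac => bbcbcca
  | ccbcbbca
  | bcbcaccbacb => bcbcacbacb => bcbcabacb => bcbcaacb => bcbcaab

ac->a; ba->a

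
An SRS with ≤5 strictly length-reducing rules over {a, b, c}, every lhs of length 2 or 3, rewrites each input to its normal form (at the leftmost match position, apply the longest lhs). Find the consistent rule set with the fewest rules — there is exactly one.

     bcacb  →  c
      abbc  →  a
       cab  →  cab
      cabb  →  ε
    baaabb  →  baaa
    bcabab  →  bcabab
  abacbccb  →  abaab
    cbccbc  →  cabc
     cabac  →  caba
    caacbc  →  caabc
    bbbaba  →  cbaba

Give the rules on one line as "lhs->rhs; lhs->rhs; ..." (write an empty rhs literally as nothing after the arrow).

ac->a; bb->c; bcc->a; cac->

  | bcacb => bb => c
  | abbc => acc => ac => a
  | cab
  | cabb => cac => ε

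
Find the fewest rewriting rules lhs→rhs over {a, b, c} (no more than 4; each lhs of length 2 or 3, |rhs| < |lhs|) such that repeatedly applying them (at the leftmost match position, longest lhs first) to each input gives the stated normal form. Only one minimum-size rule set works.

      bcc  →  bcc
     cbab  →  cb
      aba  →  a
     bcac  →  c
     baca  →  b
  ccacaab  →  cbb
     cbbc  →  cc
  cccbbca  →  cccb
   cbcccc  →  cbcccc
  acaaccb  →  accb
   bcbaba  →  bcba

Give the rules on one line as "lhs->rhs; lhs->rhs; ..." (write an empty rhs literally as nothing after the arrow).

ab->; bbc->c; ca->b

  | bcc
  | cbab => cb
  | aba => a
  | bcac => bbc => c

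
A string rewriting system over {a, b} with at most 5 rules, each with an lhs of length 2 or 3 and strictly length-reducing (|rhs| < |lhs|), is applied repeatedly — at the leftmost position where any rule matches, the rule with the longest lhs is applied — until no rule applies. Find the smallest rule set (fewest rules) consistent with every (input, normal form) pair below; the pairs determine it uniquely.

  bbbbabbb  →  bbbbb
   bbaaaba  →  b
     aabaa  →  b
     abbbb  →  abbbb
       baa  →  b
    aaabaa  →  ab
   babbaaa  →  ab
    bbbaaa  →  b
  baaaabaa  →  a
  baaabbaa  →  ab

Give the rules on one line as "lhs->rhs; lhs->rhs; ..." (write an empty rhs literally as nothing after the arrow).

aa->; ba->b; bab->a; bba->

  | bbbbabbb => bbbbb
  | bbaaaba => aaba => ba => b
  | aabaa => baa => ba => b
  | abbbb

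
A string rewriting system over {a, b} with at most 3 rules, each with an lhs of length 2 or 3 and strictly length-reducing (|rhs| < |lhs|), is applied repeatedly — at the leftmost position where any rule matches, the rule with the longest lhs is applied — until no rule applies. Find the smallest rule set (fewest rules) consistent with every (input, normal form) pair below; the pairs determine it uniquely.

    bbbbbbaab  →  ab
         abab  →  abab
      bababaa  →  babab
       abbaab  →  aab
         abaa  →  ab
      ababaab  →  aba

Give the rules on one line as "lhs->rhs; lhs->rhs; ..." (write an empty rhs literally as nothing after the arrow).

  | bbbbbbaab => bbbbaab => bbaab => ab
  | abab
  | bababaa => babab
  | abbaab => aab

baa->b; bb->; bba->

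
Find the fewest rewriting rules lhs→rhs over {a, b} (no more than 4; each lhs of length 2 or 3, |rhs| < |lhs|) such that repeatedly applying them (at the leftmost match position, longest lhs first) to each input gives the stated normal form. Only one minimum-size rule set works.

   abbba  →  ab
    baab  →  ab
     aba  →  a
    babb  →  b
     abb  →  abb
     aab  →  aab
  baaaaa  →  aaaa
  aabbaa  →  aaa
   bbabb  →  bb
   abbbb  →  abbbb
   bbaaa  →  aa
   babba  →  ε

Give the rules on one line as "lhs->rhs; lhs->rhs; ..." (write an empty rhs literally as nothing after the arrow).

ba->; bab->; bba->

  | abbba => ab
  | baab => ab
  | aba => a
  | babb => b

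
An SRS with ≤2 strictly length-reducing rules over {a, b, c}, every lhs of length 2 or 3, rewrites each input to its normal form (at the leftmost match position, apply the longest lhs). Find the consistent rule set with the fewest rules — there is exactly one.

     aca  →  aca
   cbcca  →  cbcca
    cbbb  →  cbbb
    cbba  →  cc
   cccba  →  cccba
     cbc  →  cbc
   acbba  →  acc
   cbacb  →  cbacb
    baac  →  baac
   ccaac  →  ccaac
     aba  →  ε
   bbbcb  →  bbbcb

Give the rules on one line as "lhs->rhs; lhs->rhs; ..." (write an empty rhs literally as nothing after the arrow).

aba->; bba->c

  | aca
  | cbcca
  | cbbb
  | cbba => cc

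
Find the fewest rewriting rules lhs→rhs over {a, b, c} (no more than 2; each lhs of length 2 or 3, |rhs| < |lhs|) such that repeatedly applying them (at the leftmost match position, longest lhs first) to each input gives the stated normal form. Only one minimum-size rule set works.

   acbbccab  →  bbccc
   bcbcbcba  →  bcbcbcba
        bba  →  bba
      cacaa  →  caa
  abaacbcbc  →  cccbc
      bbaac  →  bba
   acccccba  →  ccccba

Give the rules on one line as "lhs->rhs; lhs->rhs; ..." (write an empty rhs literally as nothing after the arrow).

  | acbbccab => bbccab => bbccc
  | bcbcbcba
  | bba
  | cacaa => caa

ab->c; ac->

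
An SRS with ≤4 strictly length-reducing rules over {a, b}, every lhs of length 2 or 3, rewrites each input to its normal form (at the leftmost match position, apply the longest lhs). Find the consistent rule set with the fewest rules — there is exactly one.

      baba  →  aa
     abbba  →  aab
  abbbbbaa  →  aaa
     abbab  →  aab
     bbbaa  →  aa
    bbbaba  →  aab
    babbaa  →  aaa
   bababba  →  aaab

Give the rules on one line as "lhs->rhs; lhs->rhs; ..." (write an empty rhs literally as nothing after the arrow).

ba->a; bb->b; bba->ab

  | baba => aba => aa
  | abbba => abba => aab
  | abbbbbaa => abbbbaa => abbbaa => abbaa => aaba => aaa
  | abbab => aabb => aab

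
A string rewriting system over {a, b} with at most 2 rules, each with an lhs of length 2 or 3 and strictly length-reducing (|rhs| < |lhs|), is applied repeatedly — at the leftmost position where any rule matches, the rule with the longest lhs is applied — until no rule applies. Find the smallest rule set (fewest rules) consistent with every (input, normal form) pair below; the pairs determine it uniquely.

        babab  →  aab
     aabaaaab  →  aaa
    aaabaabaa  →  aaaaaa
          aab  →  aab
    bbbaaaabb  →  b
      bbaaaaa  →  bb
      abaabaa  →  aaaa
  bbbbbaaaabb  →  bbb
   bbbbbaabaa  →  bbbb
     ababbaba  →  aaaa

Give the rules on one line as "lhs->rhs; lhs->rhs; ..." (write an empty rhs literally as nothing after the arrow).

ba->b; bab->a

  | babab => aab
  | aabaaaab => aabaaab => aabaab => aabab => aaa
  | aaabaabaa => aaababaa => aaaaaa
  | aab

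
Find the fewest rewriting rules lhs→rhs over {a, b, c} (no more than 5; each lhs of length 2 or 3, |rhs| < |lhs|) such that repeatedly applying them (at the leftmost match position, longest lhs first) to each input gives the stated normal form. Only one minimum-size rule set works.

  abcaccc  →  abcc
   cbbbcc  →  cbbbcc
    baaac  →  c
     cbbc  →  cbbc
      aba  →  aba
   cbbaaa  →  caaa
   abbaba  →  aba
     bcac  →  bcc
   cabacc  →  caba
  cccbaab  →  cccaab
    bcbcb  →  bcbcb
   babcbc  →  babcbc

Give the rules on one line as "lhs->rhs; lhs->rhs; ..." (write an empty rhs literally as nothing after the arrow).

abb->; ac->c; acc->a; baa->aa

  | abcaccc => abcac => abcc
  | cbbbcc
  | baaac => aaac => aac => ac => c
  | cbbc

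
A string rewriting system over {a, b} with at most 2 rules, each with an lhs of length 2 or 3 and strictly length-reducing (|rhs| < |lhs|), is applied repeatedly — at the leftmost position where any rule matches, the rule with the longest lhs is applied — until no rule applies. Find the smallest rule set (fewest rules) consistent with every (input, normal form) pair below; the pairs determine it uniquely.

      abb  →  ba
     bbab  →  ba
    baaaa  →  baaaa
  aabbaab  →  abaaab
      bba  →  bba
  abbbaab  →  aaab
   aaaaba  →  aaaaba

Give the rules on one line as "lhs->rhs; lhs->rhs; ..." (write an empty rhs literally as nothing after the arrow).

  | abb => ba
  | bbab => ba
  | baaaa
  | aabbaab => abaaab

abb->ba; bab->a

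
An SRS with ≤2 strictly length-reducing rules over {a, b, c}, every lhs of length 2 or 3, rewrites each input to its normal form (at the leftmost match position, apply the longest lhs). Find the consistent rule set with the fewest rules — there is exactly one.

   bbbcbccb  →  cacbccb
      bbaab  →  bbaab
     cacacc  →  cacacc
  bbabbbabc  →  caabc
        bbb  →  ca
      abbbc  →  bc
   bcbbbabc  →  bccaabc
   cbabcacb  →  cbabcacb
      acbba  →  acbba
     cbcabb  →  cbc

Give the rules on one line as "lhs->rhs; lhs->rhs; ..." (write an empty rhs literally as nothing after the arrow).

  | bbbcbccb => cacbccb
  | bbaab
  | cacacc
  | bbabbbabc => bbbabc => caabc

abb->; bbb->ca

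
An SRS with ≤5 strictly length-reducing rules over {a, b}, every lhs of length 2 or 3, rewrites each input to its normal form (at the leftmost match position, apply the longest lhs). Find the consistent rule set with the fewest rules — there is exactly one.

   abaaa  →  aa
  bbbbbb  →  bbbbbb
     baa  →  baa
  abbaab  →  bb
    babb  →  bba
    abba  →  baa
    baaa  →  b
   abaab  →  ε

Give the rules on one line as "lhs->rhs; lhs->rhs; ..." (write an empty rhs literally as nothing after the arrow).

aaa->; ab->; aba->; abb->ba

  | abaaa => aa
  | bbbbbb
  | baa
  | abbaab => baaab => bb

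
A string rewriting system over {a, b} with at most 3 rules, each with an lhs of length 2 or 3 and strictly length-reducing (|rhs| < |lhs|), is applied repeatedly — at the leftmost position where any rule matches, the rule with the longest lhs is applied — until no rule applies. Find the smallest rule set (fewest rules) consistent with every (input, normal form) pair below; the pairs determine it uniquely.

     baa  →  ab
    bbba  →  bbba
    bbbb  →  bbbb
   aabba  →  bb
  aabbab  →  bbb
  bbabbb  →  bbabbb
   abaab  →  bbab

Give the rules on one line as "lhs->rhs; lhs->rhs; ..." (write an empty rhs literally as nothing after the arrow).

  | baa => ab
  | bbba
  | bbbb
  | aabba => aba => bb

aab->a; aba->bb; baa->ab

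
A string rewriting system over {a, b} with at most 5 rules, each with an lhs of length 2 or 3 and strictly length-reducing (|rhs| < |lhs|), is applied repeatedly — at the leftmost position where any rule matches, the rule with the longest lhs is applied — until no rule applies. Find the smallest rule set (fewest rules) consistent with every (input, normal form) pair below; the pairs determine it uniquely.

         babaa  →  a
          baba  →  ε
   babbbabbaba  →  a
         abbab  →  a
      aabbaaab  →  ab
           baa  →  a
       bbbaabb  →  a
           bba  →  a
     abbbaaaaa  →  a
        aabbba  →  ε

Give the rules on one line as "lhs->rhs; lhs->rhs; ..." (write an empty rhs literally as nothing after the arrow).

  | babaa => baa => a
  | baba => ba => ε
  | babbbabbaba => bbbabbaba => babbaba => bbaba => aba => a
  | abbab => aab => a

aa->; aab->a; ba->; bb->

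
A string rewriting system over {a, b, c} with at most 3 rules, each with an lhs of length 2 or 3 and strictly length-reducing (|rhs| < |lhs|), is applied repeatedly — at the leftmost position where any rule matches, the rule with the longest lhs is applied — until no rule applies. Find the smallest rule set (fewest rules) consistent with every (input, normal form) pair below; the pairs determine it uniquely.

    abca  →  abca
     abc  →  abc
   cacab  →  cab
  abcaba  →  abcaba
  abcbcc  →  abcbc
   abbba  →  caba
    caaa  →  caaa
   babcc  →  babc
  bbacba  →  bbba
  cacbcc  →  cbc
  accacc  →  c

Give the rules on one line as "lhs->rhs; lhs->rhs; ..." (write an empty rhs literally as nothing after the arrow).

  | abca
  | abc
  | cacab => cab
  | abcaba

abb->ca; ac->; cc->c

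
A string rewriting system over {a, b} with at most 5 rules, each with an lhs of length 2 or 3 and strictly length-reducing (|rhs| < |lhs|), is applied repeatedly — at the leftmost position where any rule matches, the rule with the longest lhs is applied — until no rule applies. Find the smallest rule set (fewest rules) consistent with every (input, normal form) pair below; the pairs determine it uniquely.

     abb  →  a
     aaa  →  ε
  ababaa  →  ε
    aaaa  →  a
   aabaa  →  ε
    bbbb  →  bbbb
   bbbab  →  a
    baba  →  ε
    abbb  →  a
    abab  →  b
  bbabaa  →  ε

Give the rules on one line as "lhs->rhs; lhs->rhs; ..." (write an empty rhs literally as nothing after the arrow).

aa->; aaa->; ab->a; ba->a

  | abb => ab => a
  | aaa => ε
  | ababaa => aabaa => baa => aa => ε
  | aaaa => a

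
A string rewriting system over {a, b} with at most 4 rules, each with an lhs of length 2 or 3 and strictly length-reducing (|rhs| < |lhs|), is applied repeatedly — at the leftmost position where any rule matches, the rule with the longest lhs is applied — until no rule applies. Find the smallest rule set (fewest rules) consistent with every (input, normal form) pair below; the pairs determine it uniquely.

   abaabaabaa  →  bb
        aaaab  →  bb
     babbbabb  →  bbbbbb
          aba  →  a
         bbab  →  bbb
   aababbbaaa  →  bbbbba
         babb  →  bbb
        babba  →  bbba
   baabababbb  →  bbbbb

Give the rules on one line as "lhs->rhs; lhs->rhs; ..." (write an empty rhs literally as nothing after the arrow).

  | abaabaabaa => aabaabaa => baabaa => bbaa => bb
  | aaaab => baab => bb
  | babbbabb => bbbbabb => bbbbbb
  | aba => a

aa->; aaa->ba; ab->b; aba->a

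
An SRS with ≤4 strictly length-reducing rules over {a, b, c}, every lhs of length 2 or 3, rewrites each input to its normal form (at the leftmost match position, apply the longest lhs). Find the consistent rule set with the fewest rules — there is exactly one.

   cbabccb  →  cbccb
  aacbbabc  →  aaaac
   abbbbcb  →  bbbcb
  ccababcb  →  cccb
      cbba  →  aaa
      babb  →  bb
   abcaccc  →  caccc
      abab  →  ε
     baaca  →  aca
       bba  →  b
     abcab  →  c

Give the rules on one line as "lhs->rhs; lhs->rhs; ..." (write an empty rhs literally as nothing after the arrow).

ab->; ba->; cbb->aa

  | cbabccb => cbccb
  | aacbbabc => aaaaabc => aaaac
  | abbbbcb => bbbcb
  | ccababcb => ccabcb => cccb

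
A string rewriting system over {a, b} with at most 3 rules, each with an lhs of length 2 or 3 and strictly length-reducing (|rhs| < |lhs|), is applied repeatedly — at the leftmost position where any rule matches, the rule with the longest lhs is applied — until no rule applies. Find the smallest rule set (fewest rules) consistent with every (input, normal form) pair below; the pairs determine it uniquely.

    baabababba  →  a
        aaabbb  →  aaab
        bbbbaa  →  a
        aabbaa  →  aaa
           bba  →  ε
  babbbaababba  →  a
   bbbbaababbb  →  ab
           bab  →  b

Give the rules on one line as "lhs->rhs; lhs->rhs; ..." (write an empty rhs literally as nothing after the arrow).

ba->; bb->b

  | baabababba => abababba => ababba => abba => aba => a
  | aaabbb => aaabb => aaab
  | bbbbaa => bbbaa => bbaa => baa => a
  | aabbaa => aabaa => aaa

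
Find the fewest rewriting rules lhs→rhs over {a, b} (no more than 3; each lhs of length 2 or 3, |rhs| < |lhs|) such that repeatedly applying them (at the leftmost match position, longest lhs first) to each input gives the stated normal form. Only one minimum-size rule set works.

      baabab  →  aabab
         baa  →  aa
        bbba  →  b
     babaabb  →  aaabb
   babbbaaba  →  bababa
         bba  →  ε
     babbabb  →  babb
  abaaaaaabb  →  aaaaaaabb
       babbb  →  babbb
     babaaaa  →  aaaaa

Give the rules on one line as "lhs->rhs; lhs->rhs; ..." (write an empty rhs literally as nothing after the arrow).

baa->aa; bba->

  | baabab => aabab
  | baa => aa
  | bbba => b
  | babaabb => baaabb => aaabb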